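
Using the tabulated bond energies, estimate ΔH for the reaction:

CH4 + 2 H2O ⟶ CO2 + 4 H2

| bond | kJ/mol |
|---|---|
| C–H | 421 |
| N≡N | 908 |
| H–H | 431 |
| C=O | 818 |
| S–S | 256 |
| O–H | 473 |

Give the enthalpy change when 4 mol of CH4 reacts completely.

Bonds broken (reactants):
  C–H: 4 × 421 = 1684
  O–H: 4 × 473 = 1892
  Σ(broken) = 3576 kJ
Bonds formed (products):
  C=O: 2 × 818 = 1636
  H–H: 4 × 431 = 1724
  Σ(formed) = 3360 kJ
ΔH = Σ(broken) − Σ(formed) = 3576 − 3360 = +216 kJ
For 4× the reaction as written: 4 × (+216) = +864 kJ

ΔH = +864 kJ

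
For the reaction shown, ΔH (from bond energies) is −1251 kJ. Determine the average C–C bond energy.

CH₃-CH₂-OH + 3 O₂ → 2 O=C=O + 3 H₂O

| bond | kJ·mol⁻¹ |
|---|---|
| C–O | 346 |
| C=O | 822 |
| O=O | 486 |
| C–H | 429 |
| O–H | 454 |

Let D be the C–C bond energy.
Σ(broken) = 1×D + 5×429 + 1×346 + 1×454 + 3×486 = 4403 + D
Σ(formed) = 4×822 + 6×454 = 6012
ΔH = Σ(broken) − Σ(formed) = (4403 + D) − (6012) = −1609 + D
Setting this equal to −1251 kJ gives D = 358 kJ/mol.

D(C–C) ≈ 358 kJ/mol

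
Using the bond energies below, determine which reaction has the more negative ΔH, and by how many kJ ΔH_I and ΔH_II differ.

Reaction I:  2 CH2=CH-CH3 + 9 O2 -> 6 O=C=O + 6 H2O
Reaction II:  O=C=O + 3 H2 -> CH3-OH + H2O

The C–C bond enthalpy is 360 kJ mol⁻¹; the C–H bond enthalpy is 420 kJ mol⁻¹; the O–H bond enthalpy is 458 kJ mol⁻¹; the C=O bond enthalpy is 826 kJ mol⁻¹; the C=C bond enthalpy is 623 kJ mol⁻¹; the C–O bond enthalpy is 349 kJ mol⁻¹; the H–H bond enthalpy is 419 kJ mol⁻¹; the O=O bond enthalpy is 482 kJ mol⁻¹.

Reaction I:
  Bonds broken (reactants):
    C–C: 2 × 360 = 720
    C–H: 12 × 420 = 5040
    C=C: 2 × 623 = 1246
    O=O: 9 × 482 = 4338
    Σ(broken) = 11344 kJ
  Bonds formed (products):
    C=O: 12 × 826 = 9912
    O–H: 12 × 458 = 5496
    Σ(formed) = 15408 kJ
  ΔH_I = 11344 − 15408 = −4064 kJ
Reaction II:
  Bonds broken (reactants):
    C=O: 2 × 826 = 1652
    H–H: 3 × 419 = 1257
    Σ(broken) = 2909 kJ
  Bonds formed (products):
    C–H: 3 × 420 = 1260
    C–O: 1 × 349 = 349
    O–H: 3 × 458 = 1374
    Σ(formed) = 2983 kJ
  ΔH_II = 2909 − 2983 = −74 kJ
ΔH_I − ΔH_II = −3990 kJ, so reaction I has the more negative ΔH; |ΔH_I − ΔH_II| = 3990 kJ.

Reaction I, by 3990 kJ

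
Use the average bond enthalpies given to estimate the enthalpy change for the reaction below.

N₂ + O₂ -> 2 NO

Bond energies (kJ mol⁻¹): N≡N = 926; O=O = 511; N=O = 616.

Bonds broken (reactants):
  N≡N: 1 × 926 = 926
  O=O: 1 × 511 = 511
  Σ(broken) = 1437 kJ
Bonds formed (products):
  N=O: 2 × 616 = 1232
  Σ(formed) = 1232 kJ
ΔH = Σ(broken) − Σ(formed) = 1437 − 1232 = +205 kJ

ΔH ≈ +205 kJ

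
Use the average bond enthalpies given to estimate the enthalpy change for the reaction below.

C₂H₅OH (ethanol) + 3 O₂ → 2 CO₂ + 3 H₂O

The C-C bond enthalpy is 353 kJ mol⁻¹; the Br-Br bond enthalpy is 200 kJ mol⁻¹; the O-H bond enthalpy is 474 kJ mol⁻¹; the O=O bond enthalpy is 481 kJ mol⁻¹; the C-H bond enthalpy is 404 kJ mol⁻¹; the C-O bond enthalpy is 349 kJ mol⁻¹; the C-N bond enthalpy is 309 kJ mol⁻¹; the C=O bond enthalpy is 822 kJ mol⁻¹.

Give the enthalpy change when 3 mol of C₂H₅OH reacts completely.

ΔH = −4479 kJ

Bonds broken (reactants):
  C-C: 1 × 353 = 353
  C-H: 5 × 404 = 2020
  C-O: 1 × 349 = 349
  O-H: 1 × 474 = 474
  O=O: 3 × 481 = 1443
  Σ(broken) = 4639 kJ
Bonds formed (products):
  C=O: 4 × 822 = 3288
  O-H: 6 × 474 = 2844
  Σ(formed) = 6132 kJ
ΔH = Σ(broken) − Σ(formed) = 4639 − 6132 = −1493 kJ
For 3× the reaction as written: 3 × (−1493) = −4479 kJ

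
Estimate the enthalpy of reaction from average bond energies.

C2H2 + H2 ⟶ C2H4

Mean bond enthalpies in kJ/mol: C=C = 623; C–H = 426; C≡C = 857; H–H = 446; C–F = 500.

Bonds broken (reactants):
  C≡C: 1 × 857 = 857
  C–H: 2 × 426 = 852
  H–H: 1 × 446 = 446
  Σ(broken) = 2155 kJ
Bonds formed (products):
  C–H: 4 × 426 = 1704
  C=C: 1 × 623 = 623
  Σ(formed) = 2327 kJ
ΔH = Σ(broken) − Σ(formed) = 2155 − 2327 = −172 kJ

ΔH ≈ −172 kJ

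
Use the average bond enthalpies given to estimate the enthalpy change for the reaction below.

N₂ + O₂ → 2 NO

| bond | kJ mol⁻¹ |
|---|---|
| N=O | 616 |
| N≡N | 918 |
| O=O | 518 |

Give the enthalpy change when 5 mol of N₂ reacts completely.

Bonds broken (reactants):
  N≡N: 1 × 918 = 918
  O=O: 1 × 518 = 518
  Σ(broken) = 1436 kJ
Bonds formed (products):
  N=O: 2 × 616 = 1232
  Σ(formed) = 1232 kJ
ΔH = Σ(broken) − Σ(formed) = 1436 − 1232 = +204 kJ
For 5× the reaction as written: 5 × (+204) = +1020 kJ

ΔH = +1020 kJ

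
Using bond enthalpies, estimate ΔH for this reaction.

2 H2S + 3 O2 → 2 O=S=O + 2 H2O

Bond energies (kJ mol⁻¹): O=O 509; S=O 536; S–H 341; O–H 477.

ΔH ≈ −1161 kJ

Bonds broken (reactants):
  O=O: 3 × 509 = 1527
  S–H: 4 × 341 = 1364
  Σ(broken) = 2891 kJ
Bonds formed (products):
  O–H: 4 × 477 = 1908
  S=O: 4 × 536 = 2144
  Σ(formed) = 4052 kJ
ΔH = Σ(broken) − Σ(formed) = 2891 − 4052 = −1161 kJ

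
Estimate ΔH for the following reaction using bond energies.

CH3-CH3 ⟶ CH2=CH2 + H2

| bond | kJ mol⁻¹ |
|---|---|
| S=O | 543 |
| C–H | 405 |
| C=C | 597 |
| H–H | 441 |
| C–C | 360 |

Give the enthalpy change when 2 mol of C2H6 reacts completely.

Bonds broken (reactants):
  C–C: 1 × 360 = 360
  C–H: 6 × 405 = 2430
  Σ(broken) = 2790 kJ
Bonds formed (products):
  C–H: 4 × 405 = 1620
  C=C: 1 × 597 = 597
  H–H: 1 × 441 = 441
  Σ(formed) = 2658 kJ
ΔH = Σ(broken) − Σ(formed) = 2790 − 2658 = +132 kJ
For 2× the reaction as written: 2 × (+132) = +264 kJ

ΔH = +264 kJ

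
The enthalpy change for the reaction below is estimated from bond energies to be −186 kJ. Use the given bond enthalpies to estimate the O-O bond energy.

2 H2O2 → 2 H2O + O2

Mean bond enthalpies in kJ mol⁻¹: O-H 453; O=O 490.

D(O-O) ≈ 152 kJ/mol

Let D be the O-O bond energy.
Σ(broken) = 4×453 + 2×D = 1812 + 2D
Σ(formed) = 4×453 + 1×490 = 2302
ΔH = Σ(broken) − Σ(formed) = (1812 + 2D) − (2302) = −490 + 2D
Setting this equal to −186 kJ gives 2D = 304, so D = 152 kJ/mol.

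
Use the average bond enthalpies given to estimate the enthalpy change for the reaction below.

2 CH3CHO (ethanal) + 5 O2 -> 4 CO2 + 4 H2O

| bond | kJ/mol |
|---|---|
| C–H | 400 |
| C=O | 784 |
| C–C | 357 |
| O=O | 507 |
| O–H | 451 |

ΔH ≈ −1863 kJ

Bonds broken (reactants):
  C–C: 2 × 357 = 714
  C–H: 8 × 400 = 3200
  C=O: 2 × 784 = 1568
  O=O: 5 × 507 = 2535
  Σ(broken) = 8017 kJ
Bonds formed (products):
  C=O: 8 × 784 = 6272
  O–H: 8 × 451 = 3608
  Σ(formed) = 9880 kJ
ΔH = Σ(broken) − Σ(formed) = 8017 − 9880 = −1863 kJ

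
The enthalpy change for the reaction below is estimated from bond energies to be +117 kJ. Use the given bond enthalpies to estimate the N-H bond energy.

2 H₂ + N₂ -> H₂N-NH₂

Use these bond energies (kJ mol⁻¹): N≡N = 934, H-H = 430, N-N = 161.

D(N-H) ≈ 379 kJ/mol

Let D be the N-H bond energy.
Σ(broken) = 2×430 + 1×934 = 1794
Σ(formed) = 4×D + 1×161 = 161 + 4D
ΔH = Σ(broken) − Σ(formed) = (1794) − (161 + 4D) = +1633 − 4D
Setting this equal to +117 kJ gives 4D = 1516, so D = 379 kJ/mol.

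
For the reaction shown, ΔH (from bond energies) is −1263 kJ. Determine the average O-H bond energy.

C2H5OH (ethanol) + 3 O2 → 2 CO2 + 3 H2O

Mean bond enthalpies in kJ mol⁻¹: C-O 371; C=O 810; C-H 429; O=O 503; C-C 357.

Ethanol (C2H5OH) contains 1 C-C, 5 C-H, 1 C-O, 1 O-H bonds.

D(O-H) ≈ 481 kJ/mol

Let D be the O-H bond energy.
Σ(broken) = 1×357 + 5×429 + 1×371 + 1×D + 3×503 = 4382 + D
Σ(formed) = 4×810 + 6×D = 3240 + 6D
ΔH = Σ(broken) − Σ(formed) = (4382 + D) − (3240 + 6D) = +1142 − 5D
Setting this equal to −1263 kJ gives 5D = 2405, so D = 481 kJ/mol.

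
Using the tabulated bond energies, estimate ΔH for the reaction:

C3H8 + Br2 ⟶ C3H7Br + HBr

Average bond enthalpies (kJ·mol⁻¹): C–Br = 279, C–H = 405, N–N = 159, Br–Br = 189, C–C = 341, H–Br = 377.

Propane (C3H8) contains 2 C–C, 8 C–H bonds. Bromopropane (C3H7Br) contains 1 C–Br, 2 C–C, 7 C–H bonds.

Bonds broken (reactants):
  Br–Br: 1 × 189 = 189
  C–C: 2 × 341 = 682
  C–H: 8 × 405 = 3240
  Σ(broken) = 4111 kJ
Bonds formed (products):
  C–Br: 1 × 279 = 279
  C–C: 2 × 341 = 682
  C–H: 7 × 405 = 2835
  H–Br: 1 × 377 = 377
  Σ(formed) = 4173 kJ
ΔH = Σ(broken) − Σ(formed) = 4111 − 4173 = −62 kJ

ΔH ≈ −62 kJ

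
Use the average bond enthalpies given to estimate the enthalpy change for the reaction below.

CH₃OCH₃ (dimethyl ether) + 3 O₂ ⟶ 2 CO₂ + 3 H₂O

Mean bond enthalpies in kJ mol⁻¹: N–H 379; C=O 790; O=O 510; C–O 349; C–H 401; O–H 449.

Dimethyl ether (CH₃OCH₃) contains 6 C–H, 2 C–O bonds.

ΔH ≈ −1220 kJ

Bonds broken (reactants):
  C–H: 6 × 401 = 2406
  C–O: 2 × 349 = 698
  O=O: 3 × 510 = 1530
  Σ(broken) = 4634 kJ
Bonds formed (products):
  C=O: 4 × 790 = 3160
  O–H: 6 × 449 = 2694
  Σ(formed) = 5854 kJ
ΔH = Σ(broken) − Σ(formed) = 4634 − 5854 = −1220 kJ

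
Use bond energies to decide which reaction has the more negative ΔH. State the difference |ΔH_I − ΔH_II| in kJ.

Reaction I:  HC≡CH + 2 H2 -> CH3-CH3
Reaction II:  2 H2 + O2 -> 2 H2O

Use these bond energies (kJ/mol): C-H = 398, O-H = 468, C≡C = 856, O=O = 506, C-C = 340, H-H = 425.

Reaction II, by 290 kJ

Reaction I:
  Bonds broken (reactants):
    C≡C: 1 × 856 = 856
    C-H: 2 × 398 = 796
    H-H: 2 × 425 = 850
    Σ(broken) = 2502 kJ
  Bonds formed (products):
    C-C: 1 × 340 = 340
    C-H: 6 × 398 = 2388
    Σ(formed) = 2728 kJ
  ΔH_I = 2502 − 2728 = −226 kJ
Reaction II:
  Bonds broken (reactants):
    H-H: 2 × 425 = 850
    O=O: 1 × 506 = 506
    Σ(broken) = 1356 kJ
  Bonds formed (products):
    O-H: 4 × 468 = 1872
    Σ(formed) = 1872 kJ
  ΔH_II = 1356 − 1872 = −516 kJ
ΔH_I − ΔH_II = +290 kJ, so reaction II has the more negative ΔH; |ΔH_I − ΔH_II| = 290 kJ.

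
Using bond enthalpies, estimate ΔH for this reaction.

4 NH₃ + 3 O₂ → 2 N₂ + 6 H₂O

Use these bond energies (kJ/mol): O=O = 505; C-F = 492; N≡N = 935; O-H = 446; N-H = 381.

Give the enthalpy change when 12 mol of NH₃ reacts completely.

Bonds broken (reactants):
  N-H: 12 × 381 = 4572
  O=O: 3 × 505 = 1515
  Σ(broken) = 6087 kJ
Bonds formed (products):
  N≡N: 2 × 935 = 1870
  O-H: 12 × 446 = 5352
  Σ(formed) = 7222 kJ
ΔH = Σ(broken) − Σ(formed) = 6087 − 7222 = −1135 kJ
For 3× the reaction as written: 3 × (−1135) = −3405 kJ

ΔH = −3405 kJ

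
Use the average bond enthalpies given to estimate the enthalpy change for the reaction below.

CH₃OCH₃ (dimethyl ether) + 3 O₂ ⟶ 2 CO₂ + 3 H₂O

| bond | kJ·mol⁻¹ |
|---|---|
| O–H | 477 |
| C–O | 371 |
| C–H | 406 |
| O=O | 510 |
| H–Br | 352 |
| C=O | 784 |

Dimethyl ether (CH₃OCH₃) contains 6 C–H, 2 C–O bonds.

ΔH ≈ −1290 kJ

Bonds broken (reactants):
  C–H: 6 × 406 = 2436
  C–O: 2 × 371 = 742
  O=O: 3 × 510 = 1530
  Σ(broken) = 4708 kJ
Bonds formed (products):
  C=O: 4 × 784 = 3136
  O–H: 6 × 477 = 2862
  Σ(formed) = 5998 kJ
ΔH = Σ(broken) − Σ(formed) = 4708 − 5998 = −1290 kJ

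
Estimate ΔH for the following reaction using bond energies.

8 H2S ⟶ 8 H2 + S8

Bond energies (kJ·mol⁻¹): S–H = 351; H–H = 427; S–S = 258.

ΔH ≈ +136 kJ

Bonds broken (reactants):
  S–H: 16 × 351 = 5616
  Σ(broken) = 5616 kJ
Bonds formed (products):
  H–H: 8 × 427 = 3416
  S–S: 8 × 258 = 2064
  Σ(formed) = 5480 kJ
ΔH = Σ(broken) − Σ(formed) = 5616 − 5480 = +136 kJ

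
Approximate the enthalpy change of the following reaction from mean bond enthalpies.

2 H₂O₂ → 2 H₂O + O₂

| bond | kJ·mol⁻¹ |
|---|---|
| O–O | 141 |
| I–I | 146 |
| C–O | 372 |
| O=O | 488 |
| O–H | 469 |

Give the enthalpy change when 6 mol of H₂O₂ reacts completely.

Bonds broken (reactants):
  O–H: 4 × 469 = 1876
  O–O: 2 × 141 = 282
  Σ(broken) = 2158 kJ
Bonds formed (products):
  O–H: 4 × 469 = 1876
  O=O: 1 × 488 = 488
  Σ(formed) = 2364 kJ
ΔH = Σ(broken) − Σ(formed) = 2158 − 2364 = −206 kJ
For 3× the reaction as written: 3 × (−206) = −618 kJ

ΔH = −618 kJ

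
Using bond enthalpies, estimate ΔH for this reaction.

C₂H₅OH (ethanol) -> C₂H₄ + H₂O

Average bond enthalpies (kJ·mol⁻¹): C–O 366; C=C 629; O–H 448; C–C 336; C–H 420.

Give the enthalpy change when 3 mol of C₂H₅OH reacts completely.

Bonds broken (reactants):
  C–C: 1 × 336 = 336
  C–H: 5 × 420 = 2100
  C–O: 1 × 366 = 366
  O–H: 1 × 448 = 448
  Σ(broken) = 3250 kJ
Bonds formed (products):
  C–H: 4 × 420 = 1680
  C=C: 1 × 629 = 629
  O–H: 2 × 448 = 896
  Σ(formed) = 3205 kJ
ΔH = Σ(broken) − Σ(formed) = 3250 − 3205 = +45 kJ
For 3× the reaction as written: 3 × (+45) = +135 kJ

ΔH = +135 kJ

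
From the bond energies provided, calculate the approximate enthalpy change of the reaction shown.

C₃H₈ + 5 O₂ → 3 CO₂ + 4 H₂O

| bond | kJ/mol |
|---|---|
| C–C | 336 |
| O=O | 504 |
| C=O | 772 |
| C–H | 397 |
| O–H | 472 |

Bonds broken (reactants):
  C–C: 2 × 336 = 672
  C–H: 8 × 397 = 3176
  O=O: 5 × 504 = 2520
  Σ(broken) = 6368 kJ
Bonds formed (products):
  C=O: 6 × 772 = 4632
  O–H: 8 × 472 = 3776
  Σ(formed) = 8408 kJ
ΔH = Σ(broken) − Σ(formed) = 6368 − 8408 = −2040 kJ

ΔH ≈ −2040 kJ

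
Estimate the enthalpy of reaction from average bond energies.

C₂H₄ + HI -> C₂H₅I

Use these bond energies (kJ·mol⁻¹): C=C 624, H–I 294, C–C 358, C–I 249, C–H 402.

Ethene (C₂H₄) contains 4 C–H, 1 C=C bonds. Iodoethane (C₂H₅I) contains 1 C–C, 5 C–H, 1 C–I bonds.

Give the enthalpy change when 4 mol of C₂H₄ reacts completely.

ΔH = −364 kJ

Bonds broken (reactants):
  C–H: 4 × 402 = 1608
  C=C: 1 × 624 = 624
  H–I: 1 × 294 = 294
  Σ(broken) = 2526 kJ
Bonds formed (products):
  C–C: 1 × 358 = 358
  C–H: 5 × 402 = 2010
  C–I: 1 × 249 = 249
  Σ(formed) = 2617 kJ
ΔH = Σ(broken) − Σ(formed) = 2526 − 2617 = −91 kJ
For 4× the reaction as written: 4 × (−91) = −364 kJ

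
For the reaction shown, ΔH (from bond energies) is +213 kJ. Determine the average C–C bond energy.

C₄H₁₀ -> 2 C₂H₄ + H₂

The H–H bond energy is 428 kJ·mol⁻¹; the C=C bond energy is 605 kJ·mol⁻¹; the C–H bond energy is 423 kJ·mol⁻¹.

D(C–C) ≈ 335 kJ/mol

Let D be the C–C bond energy.
Σ(broken) = 3×D + 10×423 = 4230 + 3D
Σ(formed) = 8×423 + 2×605 + 1×428 = 5022
ΔH = Σ(broken) − Σ(formed) = (4230 + 3D) − (5022) = −792 + 3D
Setting this equal to +213 kJ gives 3D = 1005, so D = 335 kJ/mol.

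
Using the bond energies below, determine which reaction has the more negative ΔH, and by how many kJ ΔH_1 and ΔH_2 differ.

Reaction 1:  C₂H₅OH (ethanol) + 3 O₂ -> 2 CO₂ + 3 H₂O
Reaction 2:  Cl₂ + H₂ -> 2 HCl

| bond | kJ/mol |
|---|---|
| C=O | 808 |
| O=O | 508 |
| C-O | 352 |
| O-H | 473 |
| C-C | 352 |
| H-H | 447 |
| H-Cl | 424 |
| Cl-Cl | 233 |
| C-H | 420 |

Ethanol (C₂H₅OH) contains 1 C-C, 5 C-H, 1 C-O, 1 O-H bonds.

Reaction 1:
  Bonds broken (reactants):
    C-C: 1 × 352 = 352
    C-H: 5 × 420 = 2100
    C-O: 1 × 352 = 352
    O-H: 1 × 473 = 473
    O=O: 3 × 508 = 1524
    Σ(broken) = 4801 kJ
  Bonds formed (products):
    C=O: 4 × 808 = 3232
    O-H: 6 × 473 = 2838
    Σ(formed) = 6070 kJ
  ΔH_1 = 4801 − 6070 = −1269 kJ
Reaction 2:
  Bonds broken (reactants):
    Cl-Cl: 1 × 233 = 233
    H-H: 1 × 447 = 447
    Σ(broken) = 680 kJ
  Bonds formed (products):
    H-Cl: 2 × 424 = 848
    Σ(formed) = 848 kJ
  ΔH_2 = 680 − 848 = −168 kJ
ΔH_1 − ΔH_2 = −1101 kJ, so reaction 1 has the more negative ΔH; |ΔH_1 − ΔH_2| = 1101 kJ.

Reaction 1, by 1101 kJ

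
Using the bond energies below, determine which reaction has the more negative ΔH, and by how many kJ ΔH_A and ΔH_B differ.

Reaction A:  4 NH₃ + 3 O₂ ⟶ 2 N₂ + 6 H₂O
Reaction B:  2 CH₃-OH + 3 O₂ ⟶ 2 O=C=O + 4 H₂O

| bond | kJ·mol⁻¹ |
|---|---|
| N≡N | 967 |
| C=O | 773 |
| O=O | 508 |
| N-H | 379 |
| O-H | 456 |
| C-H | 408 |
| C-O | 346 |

Reaction A:
  Bonds broken (reactants):
    N-H: 12 × 379 = 4548
    O=O: 3 × 508 = 1524
    Σ(broken) = 6072 kJ
  Bonds formed (products):
    N≡N: 2 × 967 = 1934
    O-H: 12 × 456 = 5472
    Σ(formed) = 7406 kJ
  ΔH_A = 6072 − 7406 = −1334 kJ
Reaction B:
  Bonds broken (reactants):
    C-H: 6 × 408 = 2448
    C-O: 2 × 346 = 692
    O-H: 2 × 456 = 912
    O=O: 3 × 508 = 1524
    Σ(broken) = 5576 kJ
  Bonds formed (products):
    C=O: 4 × 773 = 3092
    O-H: 8 × 456 = 3648
    Σ(formed) = 6740 kJ
  ΔH_B = 5576 − 6740 = −1164 kJ
ΔH_A − ΔH_B = −170 kJ, so reaction A has the more negative ΔH; |ΔH_A − ΔH_B| = 170 kJ.

Reaction A, by 170 kJ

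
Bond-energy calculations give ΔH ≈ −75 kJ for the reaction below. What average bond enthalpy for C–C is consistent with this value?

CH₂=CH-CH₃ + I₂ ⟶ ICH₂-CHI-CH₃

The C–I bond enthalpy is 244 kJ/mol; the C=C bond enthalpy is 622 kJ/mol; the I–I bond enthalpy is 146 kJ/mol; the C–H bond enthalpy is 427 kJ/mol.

Let D be the C–C bond energy.
Σ(broken) = 1×D + 6×427 + 1×622 + 1×146 = 3330 + D
Σ(formed) = 2×D + 6×427 + 2×244 = 3050 + 2D
ΔH = Σ(broken) − Σ(formed) = (3330 + D) − (3050 + 2D) = +280 − D
Setting this equal to −75 kJ gives D = 355 kJ/mol.

D(C–C) ≈ 355 kJ/mol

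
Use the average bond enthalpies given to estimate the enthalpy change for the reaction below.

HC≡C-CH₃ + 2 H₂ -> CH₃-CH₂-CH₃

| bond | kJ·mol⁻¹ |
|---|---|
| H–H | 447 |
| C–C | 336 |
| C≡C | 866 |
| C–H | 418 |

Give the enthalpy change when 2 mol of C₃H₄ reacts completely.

Bonds broken (reactants):
  C≡C: 1 × 866 = 866
  C–C: 1 × 336 = 336
  C–H: 4 × 418 = 1672
  H–H: 2 × 447 = 894
  Σ(broken) = 3768 kJ
Bonds formed (products):
  C–C: 2 × 336 = 672
  C–H: 8 × 418 = 3344
  Σ(formed) = 4016 kJ
ΔH = Σ(broken) − Σ(formed) = 3768 − 4016 = −248 kJ
For 2× the reaction as written: 2 × (−248) = −496 kJ

ΔH = −496 kJ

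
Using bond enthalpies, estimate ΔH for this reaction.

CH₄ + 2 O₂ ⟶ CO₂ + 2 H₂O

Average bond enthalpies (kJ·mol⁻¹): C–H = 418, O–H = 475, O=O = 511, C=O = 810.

ΔH ≈ −826 kJ

Bonds broken (reactants):
  C–H: 4 × 418 = 1672
  O=O: 2 × 511 = 1022
  Σ(broken) = 2694 kJ
Bonds formed (products):
  C=O: 2 × 810 = 1620
  O–H: 4 × 475 = 1900
  Σ(formed) = 3520 kJ
ΔH = Σ(broken) − Σ(formed) = 2694 − 3520 = −826 kJ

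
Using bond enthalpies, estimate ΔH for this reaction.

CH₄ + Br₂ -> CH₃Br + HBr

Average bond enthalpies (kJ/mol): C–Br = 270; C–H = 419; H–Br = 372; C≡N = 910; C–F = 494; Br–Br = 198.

ΔH ≈ −25 kJ

Bonds broken (reactants):
  Br–Br: 1 × 198 = 198
  C–H: 4 × 419 = 1676
  Σ(broken) = 1874 kJ
Bonds formed (products):
  C–Br: 1 × 270 = 270
  C–H: 3 × 419 = 1257
  H–Br: 1 × 372 = 372
  Σ(formed) = 1899 kJ
ΔH = Σ(broken) − Σ(formed) = 1874 − 1899 = −25 kJ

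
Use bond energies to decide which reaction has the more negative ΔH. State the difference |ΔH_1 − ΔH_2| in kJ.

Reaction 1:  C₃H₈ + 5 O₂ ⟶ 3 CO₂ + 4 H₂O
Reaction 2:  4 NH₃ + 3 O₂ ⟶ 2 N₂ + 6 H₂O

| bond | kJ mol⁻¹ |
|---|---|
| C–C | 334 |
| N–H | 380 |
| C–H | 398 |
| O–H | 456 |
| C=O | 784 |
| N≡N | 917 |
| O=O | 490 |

Reaction 1, by 774 kJ

Reaction 1:
  Bonds broken (reactants):
    C–C: 2 × 334 = 668
    C–H: 8 × 398 = 3184
    O=O: 5 × 490 = 2450
    Σ(broken) = 6302 kJ
  Bonds formed (products):
    C=O: 6 × 784 = 4704
    O–H: 8 × 456 = 3648
    Σ(formed) = 8352 kJ
  ΔH_1 = 6302 − 8352 = −2050 kJ
Reaction 2:
  Bonds broken (reactants):
    N–H: 12 × 380 = 4560
    O=O: 3 × 490 = 1470
    Σ(broken) = 6030 kJ
  Bonds formed (products):
    N≡N: 2 × 917 = 1834
    O–H: 12 × 456 = 5472
    Σ(formed) = 7306 kJ
  ΔH_2 = 6030 − 7306 = −1276 kJ
ΔH_1 − ΔH_2 = −774 kJ, so reaction 1 has the more negative ΔH; |ΔH_1 − ΔH_2| = 774 kJ.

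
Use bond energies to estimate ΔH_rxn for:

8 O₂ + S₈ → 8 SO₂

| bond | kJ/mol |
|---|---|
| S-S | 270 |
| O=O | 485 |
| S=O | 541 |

ΔH ≈ −2616 kJ

Bonds broken (reactants):
  O=O: 8 × 485 = 3880
  S-S: 8 × 270 = 2160
  Σ(broken) = 6040 kJ
Bonds formed (products):
  S=O: 16 × 541 = 8656
  Σ(formed) = 8656 kJ
ΔH = Σ(broken) − Σ(formed) = 6040 − 8656 = −2616 kJ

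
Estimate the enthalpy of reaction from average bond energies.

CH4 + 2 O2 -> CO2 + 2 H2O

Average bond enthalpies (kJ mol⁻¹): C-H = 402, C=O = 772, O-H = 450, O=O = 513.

ΔH ≈ −710 kJ

Bonds broken (reactants):
  C-H: 4 × 402 = 1608
  O=O: 2 × 513 = 1026
  Σ(broken) = 2634 kJ
Bonds formed (products):
  C=O: 2 × 772 = 1544
  O-H: 4 × 450 = 1800
  Σ(formed) = 3344 kJ
ΔH = Σ(broken) − Σ(formed) = 2634 − 3344 = −710 kJ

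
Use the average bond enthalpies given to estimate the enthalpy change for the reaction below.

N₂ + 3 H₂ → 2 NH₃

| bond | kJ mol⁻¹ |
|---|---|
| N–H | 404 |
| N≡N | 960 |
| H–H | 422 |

Bonds broken (reactants):
  H–H: 3 × 422 = 1266
  N≡N: 1 × 960 = 960
  Σ(broken) = 2226 kJ
Bonds formed (products):
  N–H: 6 × 404 = 2424
  Σ(formed) = 2424 kJ
ΔH = Σ(broken) − Σ(formed) = 2226 − 2424 = −198 kJ

ΔH ≈ −198 kJ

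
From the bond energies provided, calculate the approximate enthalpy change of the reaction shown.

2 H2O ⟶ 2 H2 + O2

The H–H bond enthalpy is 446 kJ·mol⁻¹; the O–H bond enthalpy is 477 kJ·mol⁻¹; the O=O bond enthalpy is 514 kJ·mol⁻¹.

ΔH ≈ +502 kJ

Bonds broken (reactants):
  O–H: 4 × 477 = 1908
  Σ(broken) = 1908 kJ
Bonds formed (products):
  H–H: 2 × 446 = 892
  O=O: 1 × 514 = 514
  Σ(formed) = 1406 kJ
ΔH = Σ(broken) − Σ(formed) = 1908 − 1406 = +502 kJ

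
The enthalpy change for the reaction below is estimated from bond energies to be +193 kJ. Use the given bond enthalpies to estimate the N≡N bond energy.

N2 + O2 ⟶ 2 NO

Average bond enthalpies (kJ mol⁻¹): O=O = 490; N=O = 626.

D(N≡N) ≈ 955 kJ/mol

Let D be the N≡N bond energy.
Σ(broken) = 1×D + 1×490 = 490 + D
Σ(formed) = 2×626 = 1252
ΔH = Σ(broken) − Σ(formed) = (490 + D) − (1252) = −762 + D
Setting this equal to +193 kJ gives D = 955 kJ/mol.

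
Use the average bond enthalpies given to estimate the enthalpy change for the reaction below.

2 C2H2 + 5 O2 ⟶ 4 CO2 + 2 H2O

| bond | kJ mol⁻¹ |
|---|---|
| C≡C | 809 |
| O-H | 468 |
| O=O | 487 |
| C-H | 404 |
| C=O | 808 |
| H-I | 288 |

Bonds broken (reactants):
  C≡C: 2 × 809 = 1618
  C-H: 4 × 404 = 1616
  O=O: 5 × 487 = 2435
  Σ(broken) = 5669 kJ
Bonds formed (products):
  C=O: 8 × 808 = 6464
  O-H: 4 × 468 = 1872
  Σ(formed) = 8336 kJ
ΔH = Σ(broken) − Σ(formed) = 5669 − 8336 = −2667 kJ

ΔH ≈ −2667 kJ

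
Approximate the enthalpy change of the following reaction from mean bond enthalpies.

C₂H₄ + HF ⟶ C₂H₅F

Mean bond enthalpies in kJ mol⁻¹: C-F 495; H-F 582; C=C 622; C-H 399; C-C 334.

Bonds broken (reactants):
  C-H: 4 × 399 = 1596
  C=C: 1 × 622 = 622
  H-F: 1 × 582 = 582
  Σ(broken) = 2800 kJ
Bonds formed (products):
  C-C: 1 × 334 = 334
  C-F: 1 × 495 = 495
  C-H: 5 × 399 = 1995
  Σ(formed) = 2824 kJ
ΔH = Σ(broken) − Σ(formed) = 2800 − 2824 = −24 kJ

ΔH ≈ −24 kJ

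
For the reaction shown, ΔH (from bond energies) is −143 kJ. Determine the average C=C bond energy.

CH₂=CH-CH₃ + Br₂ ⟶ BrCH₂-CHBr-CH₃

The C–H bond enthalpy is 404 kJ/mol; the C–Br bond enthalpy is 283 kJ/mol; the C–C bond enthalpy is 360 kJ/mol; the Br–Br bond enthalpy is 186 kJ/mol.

D(C=C) ≈ 597 kJ/mol

Let D be the C=C bond energy.
Σ(broken) = 1×186 + 1×360 + 6×404 + 1×D = 2970 + D
Σ(formed) = 2×283 + 2×360 + 6×404 = 3710
ΔH = Σ(broken) − Σ(formed) = (2970 + D) − (3710) = −740 + D
Setting this equal to −143 kJ gives D = 597 kJ/mol.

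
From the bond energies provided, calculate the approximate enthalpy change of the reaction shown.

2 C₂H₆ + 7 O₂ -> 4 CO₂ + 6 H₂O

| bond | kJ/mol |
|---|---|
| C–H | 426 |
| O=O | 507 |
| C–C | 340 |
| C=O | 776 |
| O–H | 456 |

ΔH ≈ −2339 kJ

Bonds broken (reactants):
  C–C: 2 × 340 = 680
  C–H: 12 × 426 = 5112
  O=O: 7 × 507 = 3549
  Σ(broken) = 9341 kJ
Bonds formed (products):
  C=O: 8 × 776 = 6208
  O–H: 12 × 456 = 5472
  Σ(formed) = 11680 kJ
ΔH = Σ(broken) − Σ(formed) = 9341 − 11680 = −2339 kJ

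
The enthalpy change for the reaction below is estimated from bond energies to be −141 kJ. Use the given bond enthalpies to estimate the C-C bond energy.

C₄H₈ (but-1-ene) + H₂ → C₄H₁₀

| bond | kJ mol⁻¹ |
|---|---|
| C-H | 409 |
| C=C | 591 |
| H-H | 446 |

Let D be the C-C bond energy.
Σ(broken) = 2×D + 8×409 + 1×591 + 1×446 = 4309 + 2D
Σ(formed) = 3×D + 10×409 = 4090 + 3D
ΔH = Σ(broken) − Σ(formed) = (4309 + 2D) − (4090 + 3D) = +219 − D
Setting this equal to −141 kJ gives D = 360 kJ/mol.

D(C-C) ≈ 360 kJ/mol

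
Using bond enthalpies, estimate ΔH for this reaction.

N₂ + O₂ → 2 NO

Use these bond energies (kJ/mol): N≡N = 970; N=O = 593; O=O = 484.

ΔH ≈ +268 kJ

Bonds broken (reactants):
  N≡N: 1 × 970 = 970
  O=O: 1 × 484 = 484
  Σ(broken) = 1454 kJ
Bonds formed (products):
  N=O: 2 × 593 = 1186
  Σ(formed) = 1186 kJ
ΔH = Σ(broken) − Σ(formed) = 1454 − 1186 = +268 kJ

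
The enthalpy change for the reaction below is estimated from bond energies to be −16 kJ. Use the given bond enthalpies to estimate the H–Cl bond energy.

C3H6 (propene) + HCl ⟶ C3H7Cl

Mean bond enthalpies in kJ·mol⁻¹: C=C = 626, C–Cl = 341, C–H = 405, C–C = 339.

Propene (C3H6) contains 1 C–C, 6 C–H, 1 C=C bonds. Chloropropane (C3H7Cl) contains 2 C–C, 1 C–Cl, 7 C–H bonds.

D(H–Cl) ≈ 443 kJ/mol

Let D be the H–Cl bond energy.
Σ(broken) = 1×339 + 6×405 + 1×626 + 1×D = 3395 + D
Σ(formed) = 2×339 + 1×341 + 7×405 = 3854
ΔH = Σ(broken) − Σ(formed) = (3395 + D) − (3854) = −459 + D
Setting this equal to −16 kJ gives D = 443 kJ/mol.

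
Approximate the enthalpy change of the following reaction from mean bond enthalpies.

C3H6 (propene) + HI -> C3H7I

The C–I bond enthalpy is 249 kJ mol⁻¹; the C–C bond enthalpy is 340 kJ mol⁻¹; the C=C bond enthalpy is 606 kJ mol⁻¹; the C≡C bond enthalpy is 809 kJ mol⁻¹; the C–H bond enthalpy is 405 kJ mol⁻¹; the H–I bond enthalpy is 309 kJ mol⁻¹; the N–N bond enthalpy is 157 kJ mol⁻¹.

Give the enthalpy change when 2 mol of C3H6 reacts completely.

Bonds broken (reactants):
  C–C: 1 × 340 = 340
  C–H: 6 × 405 = 2430
  C=C: 1 × 606 = 606
  H–I: 1 × 309 = 309
  Σ(broken) = 3685 kJ
Bonds formed (products):
  C–C: 2 × 340 = 680
  C–H: 7 × 405 = 2835
  C–I: 1 × 249 = 249
  Σ(formed) = 3764 kJ
ΔH = Σ(broken) − Σ(formed) = 3685 − 3764 = −79 kJ
For 2× the reaction as written: 2 × (−79) = −158 kJ

ΔH = −158 kJ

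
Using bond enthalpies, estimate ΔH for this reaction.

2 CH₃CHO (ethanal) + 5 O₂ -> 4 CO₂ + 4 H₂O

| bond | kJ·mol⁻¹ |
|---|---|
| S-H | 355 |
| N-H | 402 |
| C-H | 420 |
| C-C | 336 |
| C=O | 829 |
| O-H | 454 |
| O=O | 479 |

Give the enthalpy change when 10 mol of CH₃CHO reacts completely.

Bonds broken (reactants):
  C-C: 2 × 336 = 672
  C-H: 8 × 420 = 3360
  C=O: 2 × 829 = 1658
  O=O: 5 × 479 = 2395
  Σ(broken) = 8085 kJ
Bonds formed (products):
  C=O: 8 × 829 = 6632
  O-H: 8 × 454 = 3632
  Σ(formed) = 10264 kJ
ΔH = Σ(broken) − Σ(formed) = 8085 − 10264 = −2179 kJ
For 5× the reaction as written: 5 × (−2179) = −10895 kJ

ΔH = −10895 kJ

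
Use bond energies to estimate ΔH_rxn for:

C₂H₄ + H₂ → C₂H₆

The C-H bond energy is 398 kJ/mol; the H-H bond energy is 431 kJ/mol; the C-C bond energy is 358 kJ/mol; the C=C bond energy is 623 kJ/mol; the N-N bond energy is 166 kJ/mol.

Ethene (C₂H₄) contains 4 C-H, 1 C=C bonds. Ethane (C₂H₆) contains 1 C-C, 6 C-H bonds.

ΔH ≈ −100 kJ

Bonds broken (reactants):
  C-H: 4 × 398 = 1592
  C=C: 1 × 623 = 623
  H-H: 1 × 431 = 431
  Σ(broken) = 2646 kJ
Bonds formed (products):
  C-C: 1 × 358 = 358
  C-H: 6 × 398 = 2388
  Σ(formed) = 2746 kJ
ΔH = Σ(broken) − Σ(formed) = 2646 − 2746 = −100 kJ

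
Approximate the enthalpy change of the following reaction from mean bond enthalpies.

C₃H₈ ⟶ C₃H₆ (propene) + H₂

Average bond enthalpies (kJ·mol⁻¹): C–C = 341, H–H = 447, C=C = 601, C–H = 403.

Bonds broken (reactants):
  C–C: 2 × 341 = 682
  C–H: 8 × 403 = 3224
  Σ(broken) = 3906 kJ
Bonds formed (products):
  C–C: 1 × 341 = 341
  C–H: 6 × 403 = 2418
  C=C: 1 × 601 = 601
  H–H: 1 × 447 = 447
  Σ(formed) = 3807 kJ
ΔH = Σ(broken) − Σ(formed) = 3906 − 3807 = +99 kJ

ΔH ≈ +99 kJ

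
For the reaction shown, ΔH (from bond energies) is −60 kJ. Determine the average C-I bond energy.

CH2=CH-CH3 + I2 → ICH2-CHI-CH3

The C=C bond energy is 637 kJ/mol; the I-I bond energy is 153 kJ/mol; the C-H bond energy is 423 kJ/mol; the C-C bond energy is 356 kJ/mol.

Let D be the C-I bond energy.
Σ(broken) = 1×356 + 6×423 + 1×637 + 1×153 = 3684
Σ(formed) = 2×356 + 6×423 + 2×D = 3250 + 2D
ΔH = Σ(broken) − Σ(formed) = (3684) − (3250 + 2D) = +434 − 2D
Setting this equal to −60 kJ gives 2D = 494, so D = 247 kJ/mol.

D(C-I) ≈ 247 kJ/mol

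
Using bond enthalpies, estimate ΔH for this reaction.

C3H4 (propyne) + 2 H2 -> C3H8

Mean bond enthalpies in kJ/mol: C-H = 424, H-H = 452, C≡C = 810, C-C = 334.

ΔH ≈ −316 kJ

Bonds broken (reactants):
  C≡C: 1 × 810 = 810
  C-C: 1 × 334 = 334
  C-H: 4 × 424 = 1696
  H-H: 2 × 452 = 904
  Σ(broken) = 3744 kJ
Bonds formed (products):
  C-C: 2 × 334 = 668
  C-H: 8 × 424 = 3392
  Σ(formed) = 4060 kJ
ΔH = Σ(broken) − Σ(formed) = 3744 − 4060 = −316 kJ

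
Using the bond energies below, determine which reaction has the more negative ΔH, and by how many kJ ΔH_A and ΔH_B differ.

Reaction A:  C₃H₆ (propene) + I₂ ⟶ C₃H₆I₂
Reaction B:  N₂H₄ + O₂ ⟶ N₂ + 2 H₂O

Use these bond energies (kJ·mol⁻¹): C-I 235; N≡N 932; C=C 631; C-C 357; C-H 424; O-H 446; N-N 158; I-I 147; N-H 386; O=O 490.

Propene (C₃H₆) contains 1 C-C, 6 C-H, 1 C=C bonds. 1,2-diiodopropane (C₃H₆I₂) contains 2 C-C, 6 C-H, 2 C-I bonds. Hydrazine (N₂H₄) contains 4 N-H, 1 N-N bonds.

Reaction A:
  Bonds broken (reactants):
    C-C: 1 × 357 = 357
    C-H: 6 × 424 = 2544
    C=C: 1 × 631 = 631
    I-I: 1 × 147 = 147
    Σ(broken) = 3679 kJ
  Bonds formed (products):
    C-C: 2 × 357 = 714
    C-H: 6 × 424 = 2544
    C-I: 2 × 235 = 470
    Σ(formed) = 3728 kJ
  ΔH_A = 3679 − 3728 = −49 kJ
Reaction B:
  Bonds broken (reactants):
    N-H: 4 × 386 = 1544
    N-N: 1 × 158 = 158
    O=O: 1 × 490 = 490
    Σ(broken) = 2192 kJ
  Bonds formed (products):
    N≡N: 1 × 932 = 932
    O-H: 4 × 446 = 1784
    Σ(formed) = 2716 kJ
  ΔH_B = 2192 − 2716 = −524 kJ
ΔH_A − ΔH_B = +475 kJ, so reaction B has the more negative ΔH; |ΔH_A − ΔH_B| = 475 kJ.

Reaction B, by 475 kJ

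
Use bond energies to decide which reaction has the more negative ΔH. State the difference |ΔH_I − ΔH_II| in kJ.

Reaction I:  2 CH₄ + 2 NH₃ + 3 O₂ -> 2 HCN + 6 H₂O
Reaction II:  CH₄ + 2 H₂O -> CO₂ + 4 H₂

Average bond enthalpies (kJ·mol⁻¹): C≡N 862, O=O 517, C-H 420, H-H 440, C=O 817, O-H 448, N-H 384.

Reaction I:
  Bonds broken (reactants):
    C-H: 8 × 420 = 3360
    N-H: 6 × 384 = 2304
    O=O: 3 × 517 = 1551
    Σ(broken) = 7215 kJ
  Bonds formed (products):
    C≡N: 2 × 862 = 1724
    C-H: 2 × 420 = 840
    O-H: 12 × 448 = 5376
    Σ(formed) = 7940 kJ
  ΔH_I = 7215 − 7940 = −725 kJ
Reaction II:
  Bonds broken (reactants):
    C-H: 4 × 420 = 1680
    O-H: 4 × 448 = 1792
    Σ(broken) = 3472 kJ
  Bonds formed (products):
    C=O: 2 × 817 = 1634
    H-H: 4 × 440 = 1760
    Σ(formed) = 3394 kJ
  ΔH_II = 3472 − 3394 = +78 kJ
ΔH_I − ΔH_II = −803 kJ, so reaction I has the more negative ΔH; |ΔH_I − ΔH_II| = 803 kJ.

Reaction I, by 803 kJ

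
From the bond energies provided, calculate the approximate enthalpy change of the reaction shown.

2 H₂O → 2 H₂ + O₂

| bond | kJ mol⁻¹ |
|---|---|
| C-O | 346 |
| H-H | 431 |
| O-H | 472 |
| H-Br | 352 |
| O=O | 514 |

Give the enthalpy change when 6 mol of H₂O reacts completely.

ΔH = +1536 kJ

Bonds broken (reactants):
  O-H: 4 × 472 = 1888
  Σ(broken) = 1888 kJ
Bonds formed (products):
  H-H: 2 × 431 = 862
  O=O: 1 × 514 = 514
  Σ(formed) = 1376 kJ
ΔH = Σ(broken) − Σ(formed) = 1888 − 1376 = +512 kJ
For 3× the reaction as written: 3 × (+512) = +1536 kJ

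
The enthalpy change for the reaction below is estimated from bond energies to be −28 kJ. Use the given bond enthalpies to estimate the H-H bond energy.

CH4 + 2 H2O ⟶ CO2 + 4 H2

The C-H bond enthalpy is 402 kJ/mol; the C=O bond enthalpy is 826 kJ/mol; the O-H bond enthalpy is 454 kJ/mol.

D(H-H) ≈ 450 kJ/mol

Let D be the H-H bond energy.
Σ(broken) = 4×402 + 4×454 = 3424
Σ(formed) = 2×826 + 4×D = 1652 + 4D
ΔH = Σ(broken) − Σ(formed) = (3424) − (1652 + 4D) = +1772 − 4D
Setting this equal to −28 kJ gives 4D = 1800, so D = 450 kJ/mol.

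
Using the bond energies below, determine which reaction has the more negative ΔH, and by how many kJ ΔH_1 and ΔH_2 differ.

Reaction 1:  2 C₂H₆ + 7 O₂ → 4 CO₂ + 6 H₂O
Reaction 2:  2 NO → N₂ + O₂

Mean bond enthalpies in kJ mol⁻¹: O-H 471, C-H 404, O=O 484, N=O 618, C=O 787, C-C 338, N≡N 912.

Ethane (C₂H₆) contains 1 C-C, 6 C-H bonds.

Reaction 1, by 2876 kJ

Reaction 1:
  Bonds broken (reactants):
    C-C: 2 × 338 = 676
    C-H: 12 × 404 = 4848
    O=O: 7 × 484 = 3388
    Σ(broken) = 8912 kJ
  Bonds formed (products):
    C=O: 8 × 787 = 6296
    O-H: 12 × 471 = 5652
    Σ(formed) = 11948 kJ
  ΔH_1 = 8912 − 11948 = −3036 kJ
Reaction 2:
  Bonds broken (reactants):
    N=O: 2 × 618 = 1236
    Σ(broken) = 1236 kJ
  Bonds formed (products):
    N≡N: 1 × 912 = 912
    O=O: 1 × 484 = 484
    Σ(formed) = 1396 kJ
  ΔH_2 = 1236 − 1396 = −160 kJ
ΔH_1 − ΔH_2 = −2876 kJ, so reaction 1 has the more negative ΔH; |ΔH_1 − ΔH_2| = 2876 kJ.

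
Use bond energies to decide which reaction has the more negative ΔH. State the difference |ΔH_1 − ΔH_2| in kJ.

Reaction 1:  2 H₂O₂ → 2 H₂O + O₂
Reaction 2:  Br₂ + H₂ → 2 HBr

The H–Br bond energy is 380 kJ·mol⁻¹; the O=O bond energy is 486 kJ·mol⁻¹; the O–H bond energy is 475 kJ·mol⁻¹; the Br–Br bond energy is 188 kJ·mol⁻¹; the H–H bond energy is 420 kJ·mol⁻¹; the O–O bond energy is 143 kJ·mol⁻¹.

Reaction 1, by 48 kJ

Reaction 1:
  Bonds broken (reactants):
    O–H: 4 × 475 = 1900
    O–O: 2 × 143 = 286
    Σ(broken) = 2186 kJ
  Bonds formed (products):
    O–H: 4 × 475 = 1900
    O=O: 1 × 486 = 486
    Σ(formed) = 2386 kJ
  ΔH_1 = 2186 − 2386 = −200 kJ
Reaction 2:
  Bonds broken (reactants):
    Br–Br: 1 × 188 = 188
    H–H: 1 × 420 = 420
    Σ(broken) = 608 kJ
  Bonds formed (products):
    H–Br: 2 × 380 = 760
    Σ(formed) = 760 kJ
  ΔH_2 = 608 − 760 = −152 kJ
ΔH_1 − ΔH_2 = −48 kJ, so reaction 1 has the more negative ΔH; |ΔH_1 − ΔH_2| = 48 kJ.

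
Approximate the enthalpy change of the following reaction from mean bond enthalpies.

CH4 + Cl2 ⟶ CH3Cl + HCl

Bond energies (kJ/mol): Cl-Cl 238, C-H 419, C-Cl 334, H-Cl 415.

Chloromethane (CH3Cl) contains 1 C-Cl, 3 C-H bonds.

Bonds broken (reactants):
  C-H: 4 × 419 = 1676
  Cl-Cl: 1 × 238 = 238
  Σ(broken) = 1914 kJ
Bonds formed (products):
  C-Cl: 1 × 334 = 334
  C-H: 3 × 419 = 1257
  H-Cl: 1 × 415 = 415
  Σ(formed) = 2006 kJ
ΔH = Σ(broken) − Σ(formed) = 1914 − 2006 = −92 kJ

ΔH ≈ −92 kJ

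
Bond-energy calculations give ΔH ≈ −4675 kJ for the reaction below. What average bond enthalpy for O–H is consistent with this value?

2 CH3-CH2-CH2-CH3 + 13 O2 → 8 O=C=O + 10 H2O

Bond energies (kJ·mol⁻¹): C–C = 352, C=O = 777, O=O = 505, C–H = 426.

Let D be the O–H bond energy.
Σ(broken) = 6×352 + 20×426 + 13×505 = 17197
Σ(formed) = 16×777 + 20×D = 12432 + 20D
ΔH = Σ(broken) − Σ(formed) = (17197) − (12432 + 20D) = +4765 − 20D
Setting this equal to −4675 kJ gives 20D = 9440, so D = 472 kJ/mol.

D(O–H) ≈ 472 kJ/mol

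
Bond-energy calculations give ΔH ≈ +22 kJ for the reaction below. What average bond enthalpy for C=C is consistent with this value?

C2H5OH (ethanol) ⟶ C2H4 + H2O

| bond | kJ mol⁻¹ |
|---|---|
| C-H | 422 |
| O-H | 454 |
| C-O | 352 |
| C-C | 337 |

Let D be the C=C bond energy.
Σ(broken) = 1×337 + 5×422 + 1×352 + 1×454 = 3253
Σ(formed) = 4×422 + 1×D + 2×454 = 2596 + D
ΔH = Σ(broken) − Σ(formed) = (3253) − (2596 + D) = +657 − D
Setting this equal to +22 kJ gives D = 635 kJ/mol.

D(C=C) ≈ 635 kJ/mol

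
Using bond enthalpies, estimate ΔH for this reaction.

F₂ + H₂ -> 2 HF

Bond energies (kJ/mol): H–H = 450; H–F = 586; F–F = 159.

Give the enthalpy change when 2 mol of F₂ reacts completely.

ΔH = −1126 kJ

Bonds broken (reactants):
  F–F: 1 × 159 = 159
  H–H: 1 × 450 = 450
  Σ(broken) = 609 kJ
Bonds formed (products):
  H–F: 2 × 586 = 1172
  Σ(formed) = 1172 kJ
ΔH = Σ(broken) − Σ(formed) = 609 − 1172 = −563 kJ
For 2× the reaction as written: 2 × (−563) = −1126 kJ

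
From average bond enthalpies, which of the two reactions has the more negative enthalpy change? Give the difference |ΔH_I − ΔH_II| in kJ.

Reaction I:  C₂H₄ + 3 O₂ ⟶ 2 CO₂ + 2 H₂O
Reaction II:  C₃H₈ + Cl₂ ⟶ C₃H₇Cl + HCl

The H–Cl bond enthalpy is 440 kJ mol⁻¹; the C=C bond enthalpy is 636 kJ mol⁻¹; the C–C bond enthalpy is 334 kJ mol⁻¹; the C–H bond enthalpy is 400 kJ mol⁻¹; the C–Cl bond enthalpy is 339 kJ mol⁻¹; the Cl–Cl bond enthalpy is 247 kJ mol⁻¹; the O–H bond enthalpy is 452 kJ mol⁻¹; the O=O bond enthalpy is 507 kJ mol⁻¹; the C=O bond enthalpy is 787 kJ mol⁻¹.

Reaction I:
  Bonds broken (reactants):
    C–H: 4 × 400 = 1600
    C=C: 1 × 636 = 636
    O=O: 3 × 507 = 1521
    Σ(broken) = 3757 kJ
  Bonds formed (products):
    C=O: 4 × 787 = 3148
    O–H: 4 × 452 = 1808
    Σ(formed) = 4956 kJ
  ΔH_I = 3757 − 4956 = −1199 kJ
Reaction II:
  Bonds broken (reactants):
    C–C: 2 × 334 = 668
    C–H: 8 × 400 = 3200
    Cl–Cl: 1 × 247 = 247
    Σ(broken) = 4115 kJ
  Bonds formed (products):
    C–C: 2 × 334 = 668
    C–Cl: 1 × 339 = 339
    C–H: 7 × 400 = 2800
    H–Cl: 1 × 440 = 440
    Σ(formed) = 4247 kJ
  ΔH_II = 4115 − 4247 = −132 kJ
ΔH_I − ΔH_II = −1067 kJ, so reaction I has the more negative ΔH; |ΔH_I − ΔH_II| = 1067 kJ.

Reaction I, by 1067 kJ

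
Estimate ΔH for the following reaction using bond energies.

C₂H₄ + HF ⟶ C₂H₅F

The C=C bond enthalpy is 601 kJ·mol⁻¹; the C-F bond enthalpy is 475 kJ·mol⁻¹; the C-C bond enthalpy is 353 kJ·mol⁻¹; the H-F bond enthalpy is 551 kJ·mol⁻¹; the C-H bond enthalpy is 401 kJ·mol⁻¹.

Bonds broken (reactants):
  C-H: 4 × 401 = 1604
  C=C: 1 × 601 = 601
  H-F: 1 × 551 = 551
  Σ(broken) = 2756 kJ
Bonds formed (products):
  C-C: 1 × 353 = 353
  C-F: 1 × 475 = 475
  C-H: 5 × 401 = 2005
  Σ(formed) = 2833 kJ
ΔH = Σ(broken) − Σ(formed) = 2756 − 2833 = −77 kJ

ΔH ≈ −77 kJ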